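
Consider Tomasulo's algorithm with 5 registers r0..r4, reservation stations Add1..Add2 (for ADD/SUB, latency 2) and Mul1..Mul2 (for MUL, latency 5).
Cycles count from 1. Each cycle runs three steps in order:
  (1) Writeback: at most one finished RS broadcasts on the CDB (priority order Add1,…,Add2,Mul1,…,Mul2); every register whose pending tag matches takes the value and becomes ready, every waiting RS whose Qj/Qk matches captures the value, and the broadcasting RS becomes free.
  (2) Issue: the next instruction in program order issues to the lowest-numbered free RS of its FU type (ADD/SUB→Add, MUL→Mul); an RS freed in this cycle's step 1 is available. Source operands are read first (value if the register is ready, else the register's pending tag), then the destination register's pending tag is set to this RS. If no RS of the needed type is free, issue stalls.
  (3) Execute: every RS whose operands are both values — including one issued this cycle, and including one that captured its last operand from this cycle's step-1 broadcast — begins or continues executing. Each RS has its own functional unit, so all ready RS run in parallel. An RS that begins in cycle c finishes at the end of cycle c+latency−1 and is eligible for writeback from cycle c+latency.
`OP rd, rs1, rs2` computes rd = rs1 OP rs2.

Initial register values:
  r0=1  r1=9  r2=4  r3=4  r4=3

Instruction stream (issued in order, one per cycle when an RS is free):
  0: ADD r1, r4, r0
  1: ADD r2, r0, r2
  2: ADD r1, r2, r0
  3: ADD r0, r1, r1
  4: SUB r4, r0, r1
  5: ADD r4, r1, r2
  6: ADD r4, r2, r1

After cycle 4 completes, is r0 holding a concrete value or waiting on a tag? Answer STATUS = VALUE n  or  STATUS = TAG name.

STATUS = TAG Add2

c1: issue ADD r1<-Add1 | r0:1,r1:Add1,r2:4,r3:4,r4:3
c2: issue ADD r2<-Add2 | r0:1,r1:Add1,r2:Add2,r3:4,r4:3
c3: CDB Add1=4; issue ADD r1<-Add1 | r0:1,r1:Add1,r2:Add2,r3:4,r4:3
c4: CDB Add2=5; issue ADD r0<-Add2 | r0:Add2,r1:Add1,r2:5,r3:4,r4:3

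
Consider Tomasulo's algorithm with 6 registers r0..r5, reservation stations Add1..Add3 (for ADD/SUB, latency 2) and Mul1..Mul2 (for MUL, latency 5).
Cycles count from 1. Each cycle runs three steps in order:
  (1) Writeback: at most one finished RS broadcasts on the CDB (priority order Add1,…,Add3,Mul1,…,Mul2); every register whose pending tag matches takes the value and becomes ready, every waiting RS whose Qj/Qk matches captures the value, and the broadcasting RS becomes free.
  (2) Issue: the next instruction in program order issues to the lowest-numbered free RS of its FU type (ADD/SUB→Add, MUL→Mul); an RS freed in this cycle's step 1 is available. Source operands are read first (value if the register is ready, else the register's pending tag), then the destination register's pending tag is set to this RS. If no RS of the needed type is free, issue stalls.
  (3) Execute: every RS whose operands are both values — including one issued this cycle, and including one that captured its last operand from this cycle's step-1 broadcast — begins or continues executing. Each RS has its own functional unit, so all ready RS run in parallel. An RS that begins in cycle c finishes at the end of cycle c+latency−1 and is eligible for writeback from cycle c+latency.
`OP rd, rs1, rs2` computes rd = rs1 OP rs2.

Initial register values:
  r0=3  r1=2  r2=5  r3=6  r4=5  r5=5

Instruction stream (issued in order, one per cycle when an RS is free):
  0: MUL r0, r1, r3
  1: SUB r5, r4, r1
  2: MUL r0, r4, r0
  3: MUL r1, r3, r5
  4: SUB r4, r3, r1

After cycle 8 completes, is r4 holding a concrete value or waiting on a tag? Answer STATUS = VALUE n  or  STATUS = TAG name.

c1: issue MUL r0<-Mul1 | r0:Mul1,r1:2,r2:5,r3:6,r4:5,r5:5
c2: issue SUB r5<-Add1 | r0:Mul1,r1:2,r2:5,r3:6,r4:5,r5:Add1
c3: issue MUL r0<-Mul2 | r0:Mul2,r1:2,r2:5,r3:6,r4:5,r5:Add1
c4: CDB Add1=3; stall | r0:Mul2,r1:2,r2:5,r3:6,r4:5,r5:3
c5: stall | r0:Mul2,r1:2,r2:5,r3:6,r4:5,r5:3
c6: CDB Mul1=12; issue MUL r1<-Mul1 | r0:Mul2,r1:Mul1,r2:5,r3:6,r4:5,r5:3
c7: issue SUB r4<-Add1 | r0:Mul2,r1:Mul1,r2:5,r3:6,r4:Add1,r5:3
c8: - | r0:Mul2,r1:Mul1,r2:5,r3:6,r4:Add1,r5:3

STATUS = TAG Add1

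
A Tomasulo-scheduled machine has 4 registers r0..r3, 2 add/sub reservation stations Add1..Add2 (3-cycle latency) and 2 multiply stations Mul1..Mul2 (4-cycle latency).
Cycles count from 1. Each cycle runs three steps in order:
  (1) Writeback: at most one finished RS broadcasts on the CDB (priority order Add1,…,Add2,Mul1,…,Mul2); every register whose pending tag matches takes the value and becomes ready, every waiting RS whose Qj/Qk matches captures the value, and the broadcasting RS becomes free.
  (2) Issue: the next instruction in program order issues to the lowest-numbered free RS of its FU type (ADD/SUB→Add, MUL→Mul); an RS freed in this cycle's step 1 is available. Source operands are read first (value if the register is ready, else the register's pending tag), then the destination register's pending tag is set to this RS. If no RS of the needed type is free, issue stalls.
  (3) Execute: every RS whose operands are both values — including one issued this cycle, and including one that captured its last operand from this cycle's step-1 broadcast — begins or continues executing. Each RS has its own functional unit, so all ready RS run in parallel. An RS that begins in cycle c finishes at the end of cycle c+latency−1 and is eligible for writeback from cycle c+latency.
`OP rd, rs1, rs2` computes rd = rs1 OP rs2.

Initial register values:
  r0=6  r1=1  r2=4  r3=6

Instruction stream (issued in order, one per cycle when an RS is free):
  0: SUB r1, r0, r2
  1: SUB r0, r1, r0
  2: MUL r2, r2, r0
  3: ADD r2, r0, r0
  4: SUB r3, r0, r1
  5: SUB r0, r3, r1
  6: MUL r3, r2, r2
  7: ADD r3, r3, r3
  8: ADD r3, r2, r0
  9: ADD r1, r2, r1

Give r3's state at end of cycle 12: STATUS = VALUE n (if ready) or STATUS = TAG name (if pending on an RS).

STATUS = TAG Add2

c1: issue SUB r1<-Add1 | r0:6,r1:Add1,r2:4,r3:6
c2: issue SUB r0<-Add2 | r0:Add2,r1:Add1,r2:4,r3:6
c3: issue MUL r2<-Mul1 | r0:Add2,r1:Add1,r2:Mul1,r3:6
c4: CDB Add1=2; issue ADD r2<-Add1 | r0:Add2,r1:2,r2:Add1,r3:6
c5: stall | r0:Add2,r1:2,r2:Add1,r3:6
c6: stall | r0:Add2,r1:2,r2:Add1,r3:6
c7: CDB Add2=-4; issue SUB r3<-Add2 | r0:-4,r1:2,r2:Add1,r3:Add2
c8: stall | r0:-4,r1:2,r2:Add1,r3:Add2
c9: stall | r0:-4,r1:2,r2:Add1,r3:Add2
c10: CDB Add1=-8; issue SUB r0<-Add1 | r0:Add1,r1:2,r2:-8,r3:Add2
c11: CDB Add2=-6; issue MUL r3<-Mul2 | r0:Add1,r1:2,r2:-8,r3:Mul2
c12: CDB Mul1=-16; issue ADD r3<-Add2 | r0:Add1,r1:2,r2:-8,r3:Add2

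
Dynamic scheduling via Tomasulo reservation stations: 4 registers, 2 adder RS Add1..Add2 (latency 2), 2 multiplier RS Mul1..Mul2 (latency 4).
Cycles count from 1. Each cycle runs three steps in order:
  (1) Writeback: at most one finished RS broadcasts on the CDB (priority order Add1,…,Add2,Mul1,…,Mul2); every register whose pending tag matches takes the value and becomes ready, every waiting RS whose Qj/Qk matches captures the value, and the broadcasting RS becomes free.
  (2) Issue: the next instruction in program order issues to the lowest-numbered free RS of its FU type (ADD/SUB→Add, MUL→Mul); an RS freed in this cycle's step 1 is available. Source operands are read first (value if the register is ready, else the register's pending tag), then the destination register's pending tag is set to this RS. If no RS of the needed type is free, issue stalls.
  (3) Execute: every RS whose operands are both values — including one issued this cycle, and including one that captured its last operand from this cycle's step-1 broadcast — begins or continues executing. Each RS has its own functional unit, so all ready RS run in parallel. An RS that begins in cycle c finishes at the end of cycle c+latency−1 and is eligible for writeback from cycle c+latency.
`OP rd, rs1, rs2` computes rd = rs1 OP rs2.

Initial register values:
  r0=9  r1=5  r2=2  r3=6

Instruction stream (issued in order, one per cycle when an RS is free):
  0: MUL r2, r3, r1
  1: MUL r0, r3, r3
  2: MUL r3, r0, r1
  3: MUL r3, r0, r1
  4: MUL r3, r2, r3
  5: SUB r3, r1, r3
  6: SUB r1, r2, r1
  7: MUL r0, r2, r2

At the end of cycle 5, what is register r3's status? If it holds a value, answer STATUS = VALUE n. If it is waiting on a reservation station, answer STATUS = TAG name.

STATUS = TAG Mul1

cycle 1: issue MUL r2<-Mul1 // r0:9,r1:5,r2:Mul1,r3:6
cycle 2: issue MUL r0<-Mul2 // r0:Mul2,r1:5,r2:Mul1,r3:6
cycle 3: stall // r0:Mul2,r1:5,r2:Mul1,r3:6
cycle 4: stall // r0:Mul2,r1:5,r2:Mul1,r3:6
cycle 5: CDB Mul1=30; issue MUL r3<-Mul1 // r0:Mul2,r1:5,r2:30,r3:Mul1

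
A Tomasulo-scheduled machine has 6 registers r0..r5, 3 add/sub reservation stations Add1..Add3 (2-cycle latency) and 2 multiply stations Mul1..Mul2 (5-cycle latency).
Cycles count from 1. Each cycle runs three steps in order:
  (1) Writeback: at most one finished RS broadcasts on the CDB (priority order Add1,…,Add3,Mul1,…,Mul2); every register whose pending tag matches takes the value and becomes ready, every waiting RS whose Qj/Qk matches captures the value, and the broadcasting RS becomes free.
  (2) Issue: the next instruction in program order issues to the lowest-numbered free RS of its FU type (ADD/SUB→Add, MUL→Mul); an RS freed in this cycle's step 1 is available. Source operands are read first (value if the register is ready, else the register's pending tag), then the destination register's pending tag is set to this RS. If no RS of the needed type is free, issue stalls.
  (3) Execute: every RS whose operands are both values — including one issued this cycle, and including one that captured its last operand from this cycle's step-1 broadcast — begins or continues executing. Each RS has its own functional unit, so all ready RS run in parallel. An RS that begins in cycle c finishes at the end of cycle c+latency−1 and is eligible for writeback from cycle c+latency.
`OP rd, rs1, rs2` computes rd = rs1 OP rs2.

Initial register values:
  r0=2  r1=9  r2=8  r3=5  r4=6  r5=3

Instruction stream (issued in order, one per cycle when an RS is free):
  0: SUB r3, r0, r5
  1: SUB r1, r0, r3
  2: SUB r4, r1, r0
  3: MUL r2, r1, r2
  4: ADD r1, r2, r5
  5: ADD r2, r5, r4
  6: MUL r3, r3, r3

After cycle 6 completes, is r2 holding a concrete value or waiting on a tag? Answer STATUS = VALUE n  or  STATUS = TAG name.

c1: issue SUB r3<-Add1 | r0:2,r1:9,r2:8,r3:Add1,r4:6,r5:3
c2: issue SUB r1<-Add2 | r0:2,r1:Add2,r2:8,r3:Add1,r4:6,r5:3
c3: CDB Add1=-1; issue SUB r4<-Add1 | r0:2,r1:Add2,r2:8,r3:-1,r4:Add1,r5:3
c4: issue MUL r2<-Mul1 | r0:2,r1:Add2,r2:Mul1,r3:-1,r4:Add1,r5:3
c5: CDB Add2=3; issue ADD r1<-Add2 | r0:2,r1:Add2,r2:Mul1,r3:-1,r4:Add1,r5:3
c6: issue ADD r2<-Add3 | r0:2,r1:Add2,r2:Add3,r3:-1,r4:Add1,r5:3

STATUS = TAG Add3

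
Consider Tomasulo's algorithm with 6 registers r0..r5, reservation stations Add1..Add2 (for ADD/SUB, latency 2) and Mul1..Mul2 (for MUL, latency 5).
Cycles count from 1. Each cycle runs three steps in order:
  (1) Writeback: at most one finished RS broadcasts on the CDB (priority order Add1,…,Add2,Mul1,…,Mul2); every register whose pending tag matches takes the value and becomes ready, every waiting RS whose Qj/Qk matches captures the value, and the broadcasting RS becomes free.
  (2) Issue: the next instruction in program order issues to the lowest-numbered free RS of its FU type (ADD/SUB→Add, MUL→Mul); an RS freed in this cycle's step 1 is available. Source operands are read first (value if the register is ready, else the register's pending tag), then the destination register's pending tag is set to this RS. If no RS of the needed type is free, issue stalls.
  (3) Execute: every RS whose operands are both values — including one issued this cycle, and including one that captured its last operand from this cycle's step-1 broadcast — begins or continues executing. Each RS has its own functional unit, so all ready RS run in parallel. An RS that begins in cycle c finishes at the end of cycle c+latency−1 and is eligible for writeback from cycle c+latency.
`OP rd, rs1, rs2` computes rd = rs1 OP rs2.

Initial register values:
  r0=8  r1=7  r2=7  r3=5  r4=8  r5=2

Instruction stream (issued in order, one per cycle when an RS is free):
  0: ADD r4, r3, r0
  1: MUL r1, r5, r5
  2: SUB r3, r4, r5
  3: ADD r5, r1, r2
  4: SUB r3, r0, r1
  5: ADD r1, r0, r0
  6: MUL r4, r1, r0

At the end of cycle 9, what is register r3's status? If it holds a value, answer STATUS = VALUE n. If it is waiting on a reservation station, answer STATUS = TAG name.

STATUS = VALUE 4

c1: issue ADD r4<-Add1 | r0:8,r1:7,r2:7,r3:5,r4:Add1,r5:2
c2: issue MUL r1<-Mul1 | r0:8,r1:Mul1,r2:7,r3:5,r4:Add1,r5:2
c3: CDB Add1=13; issue SUB r3<-Add1 | r0:8,r1:Mul1,r2:7,r3:Add1,r4:13,r5:2
c4: issue ADD r5<-Add2 | r0:8,r1:Mul1,r2:7,r3:Add1,r4:13,r5:Add2
c5: CDB Add1=11; issue SUB r3<-Add1 | r0:8,r1:Mul1,r2:7,r3:Add1,r4:13,r5:Add2
c6: stall | r0:8,r1:Mul1,r2:7,r3:Add1,r4:13,r5:Add2
c7: CDB Mul1=4; stall | r0:8,r1:4,r2:7,r3:Add1,r4:13,r5:Add2
c8: stall | r0:8,r1:4,r2:7,r3:Add1,r4:13,r5:Add2
c9: CDB Add1=4; issue ADD r1<-Add1 | r0:8,r1:Add1,r2:7,r3:4,r4:13,r5:Add2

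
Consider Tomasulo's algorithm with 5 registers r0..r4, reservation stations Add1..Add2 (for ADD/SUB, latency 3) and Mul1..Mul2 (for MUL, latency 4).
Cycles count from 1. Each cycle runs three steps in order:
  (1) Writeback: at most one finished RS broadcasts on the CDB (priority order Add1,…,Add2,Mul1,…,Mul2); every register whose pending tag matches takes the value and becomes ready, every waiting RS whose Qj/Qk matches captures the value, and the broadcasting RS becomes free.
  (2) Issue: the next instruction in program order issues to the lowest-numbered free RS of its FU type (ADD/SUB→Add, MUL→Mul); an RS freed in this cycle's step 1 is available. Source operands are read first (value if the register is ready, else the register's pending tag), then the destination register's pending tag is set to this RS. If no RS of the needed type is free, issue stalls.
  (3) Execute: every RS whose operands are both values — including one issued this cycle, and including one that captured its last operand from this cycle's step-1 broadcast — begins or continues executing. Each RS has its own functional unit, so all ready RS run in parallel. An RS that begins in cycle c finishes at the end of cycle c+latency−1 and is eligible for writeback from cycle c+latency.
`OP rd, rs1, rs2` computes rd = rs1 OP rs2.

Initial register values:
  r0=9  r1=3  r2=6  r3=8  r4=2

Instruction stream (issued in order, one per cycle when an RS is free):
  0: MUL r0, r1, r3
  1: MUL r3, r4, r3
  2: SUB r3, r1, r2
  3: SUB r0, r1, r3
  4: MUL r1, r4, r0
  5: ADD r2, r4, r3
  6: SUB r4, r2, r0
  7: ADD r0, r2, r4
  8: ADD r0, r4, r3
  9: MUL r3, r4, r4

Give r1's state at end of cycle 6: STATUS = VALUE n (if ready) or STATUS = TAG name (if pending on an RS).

  c1: issue MUL r0<-Mul1  regs: r0:Mul1,r1:3,r2:6,r3:8,r4:2
  c2: issue MUL r3<-Mul2  regs: r0:Mul1,r1:3,r2:6,r3:Mul2,r4:2
  c3: issue SUB r3<-Add1  regs: r0:Mul1,r1:3,r2:6,r3:Add1,r4:2
  c4: issue SUB r0<-Add2  regs: r0:Add2,r1:3,r2:6,r3:Add1,r4:2
  c5: CDB Mul1=24; issue MUL r1<-Mul1  regs: r0:Add2,r1:Mul1,r2:6,r3:Add1,r4:2
  c6: CDB Add1=-3; issue ADD r2<-Add1  regs: r0:Add2,r1:Mul1,r2:Add1,r3:-3,r4:2

STATUS = TAG Mul1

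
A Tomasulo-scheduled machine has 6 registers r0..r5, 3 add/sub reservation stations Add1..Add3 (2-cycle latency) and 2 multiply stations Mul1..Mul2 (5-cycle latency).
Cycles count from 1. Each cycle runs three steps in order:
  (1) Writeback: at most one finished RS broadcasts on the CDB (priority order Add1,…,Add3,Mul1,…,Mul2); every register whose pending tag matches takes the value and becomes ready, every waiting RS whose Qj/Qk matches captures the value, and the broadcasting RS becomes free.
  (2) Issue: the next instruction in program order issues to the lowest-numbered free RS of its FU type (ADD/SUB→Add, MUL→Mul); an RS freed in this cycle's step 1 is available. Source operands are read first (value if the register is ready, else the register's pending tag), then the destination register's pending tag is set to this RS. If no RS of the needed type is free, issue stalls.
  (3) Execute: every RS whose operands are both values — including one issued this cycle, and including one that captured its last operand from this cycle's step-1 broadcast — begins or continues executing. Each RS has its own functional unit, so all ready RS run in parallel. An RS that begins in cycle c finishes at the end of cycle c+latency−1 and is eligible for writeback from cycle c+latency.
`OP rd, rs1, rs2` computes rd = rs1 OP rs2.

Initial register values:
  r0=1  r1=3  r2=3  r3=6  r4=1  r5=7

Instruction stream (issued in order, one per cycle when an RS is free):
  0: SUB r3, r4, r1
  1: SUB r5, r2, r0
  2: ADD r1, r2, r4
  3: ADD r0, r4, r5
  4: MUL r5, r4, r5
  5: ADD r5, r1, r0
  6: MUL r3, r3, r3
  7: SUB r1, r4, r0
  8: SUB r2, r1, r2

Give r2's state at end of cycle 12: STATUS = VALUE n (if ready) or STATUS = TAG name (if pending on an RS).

STATUS = VALUE -5

cycle 1: issue SUB r3<-Add1 // r0:1,r1:3,r2:3,r3:Add1,r4:1,r5:7
cycle 2: issue SUB r5<-Add2 // r0:1,r1:3,r2:3,r3:Add1,r4:1,r5:Add2
cycle 3: CDB Add1=-2; issue ADD r1<-Add1 // r0:1,r1:Add1,r2:3,r3:-2,r4:1,r5:Add2
cycle 4: CDB Add2=2; issue ADD r0<-Add2 // r0:Add2,r1:Add1,r2:3,r3:-2,r4:1,r5:2
cycle 5: CDB Add1=4; issue MUL r5<-Mul1 // r0:Add2,r1:4,r2:3,r3:-2,r4:1,r5:Mul1
cycle 6: CDB Add2=3; issue ADD r5<-Add1 // r0:3,r1:4,r2:3,r3:-2,r4:1,r5:Add1
cycle 7: issue MUL r3<-Mul2 // r0:3,r1:4,r2:3,r3:Mul2,r4:1,r5:Add1
cycle 8: CDB Add1=7; issue SUB r1<-Add1 // r0:3,r1:Add1,r2:3,r3:Mul2,r4:1,r5:7
cycle 9: issue SUB r2<-Add2 // r0:3,r1:Add1,r2:Add2,r3:Mul2,r4:1,r5:7
cycle 10: CDB Add1=-2 // r0:3,r1:-2,r2:Add2,r3:Mul2,r4:1,r5:7
cycle 11: CDB Mul1=2 // r0:3,r1:-2,r2:Add2,r3:Mul2,r4:1,r5:7
cycle 12: CDB Add2=-5 // r0:3,r1:-2,r2:-5,r3:Mul2,r4:1,r5:7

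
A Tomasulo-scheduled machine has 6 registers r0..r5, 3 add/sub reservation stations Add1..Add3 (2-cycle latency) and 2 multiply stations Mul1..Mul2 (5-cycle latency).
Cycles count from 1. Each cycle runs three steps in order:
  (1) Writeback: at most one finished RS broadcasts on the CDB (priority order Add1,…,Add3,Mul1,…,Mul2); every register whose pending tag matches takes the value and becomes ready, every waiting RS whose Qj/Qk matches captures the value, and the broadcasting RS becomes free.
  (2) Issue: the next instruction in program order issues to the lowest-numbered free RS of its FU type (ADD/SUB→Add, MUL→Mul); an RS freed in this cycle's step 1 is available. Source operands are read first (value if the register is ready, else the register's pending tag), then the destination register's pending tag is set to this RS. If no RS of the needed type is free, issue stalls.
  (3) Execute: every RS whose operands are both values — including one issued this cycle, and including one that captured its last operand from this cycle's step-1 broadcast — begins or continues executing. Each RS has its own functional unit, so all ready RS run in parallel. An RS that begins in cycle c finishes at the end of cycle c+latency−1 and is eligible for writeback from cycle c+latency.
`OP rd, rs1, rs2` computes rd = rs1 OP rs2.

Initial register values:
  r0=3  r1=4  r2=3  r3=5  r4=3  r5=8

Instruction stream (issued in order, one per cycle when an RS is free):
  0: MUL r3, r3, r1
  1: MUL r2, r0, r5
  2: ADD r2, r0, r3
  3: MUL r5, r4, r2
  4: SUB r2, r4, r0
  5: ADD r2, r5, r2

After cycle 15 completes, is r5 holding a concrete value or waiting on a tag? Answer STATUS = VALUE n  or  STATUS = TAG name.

c1: issue MUL r3<-Mul1 | r0:3,r1:4,r2:3,r3:Mul1,r4:3,r5:8
c2: issue MUL r2<-Mul2 | r0:3,r1:4,r2:Mul2,r3:Mul1,r4:3,r5:8
c3: issue ADD r2<-Add1 | r0:3,r1:4,r2:Add1,r3:Mul1,r4:3,r5:8
c4: stall | r0:3,r1:4,r2:Add1,r3:Mul1,r4:3,r5:8
c5: stall | r0:3,r1:4,r2:Add1,r3:Mul1,r4:3,r5:8
c6: CDB Mul1=20; issue MUL r5<-Mul1 | r0:3,r1:4,r2:Add1,r3:20,r4:3,r5:Mul1
c7: CDB Mul2=24; issue SUB r2<-Add2 | r0:3,r1:4,r2:Add2,r3:20,r4:3,r5:Mul1
c8: CDB Add1=23; issue ADD r2<-Add1 | r0:3,r1:4,r2:Add1,r3:20,r4:3,r5:Mul1
c9: CDB Add2=0 | r0:3,r1:4,r2:Add1,r3:20,r4:3,r5:Mul1
c10: - | r0:3,r1:4,r2:Add1,r3:20,r4:3,r5:Mul1
c11: - | r0:3,r1:4,r2:Add1,r3:20,r4:3,r5:Mul1
c12: - | r0:3,r1:4,r2:Add1,r3:20,r4:3,r5:Mul1
c13: CDB Mul1=69 | r0:3,r1:4,r2:Add1,r3:20,r4:3,r5:69
c14: - | r0:3,r1:4,r2:Add1,r3:20,r4:3,r5:69
c15: CDB Add1=69 | r0:3,r1:4,r2:69,r3:20,r4:3,r5:69

STATUS = VALUE 69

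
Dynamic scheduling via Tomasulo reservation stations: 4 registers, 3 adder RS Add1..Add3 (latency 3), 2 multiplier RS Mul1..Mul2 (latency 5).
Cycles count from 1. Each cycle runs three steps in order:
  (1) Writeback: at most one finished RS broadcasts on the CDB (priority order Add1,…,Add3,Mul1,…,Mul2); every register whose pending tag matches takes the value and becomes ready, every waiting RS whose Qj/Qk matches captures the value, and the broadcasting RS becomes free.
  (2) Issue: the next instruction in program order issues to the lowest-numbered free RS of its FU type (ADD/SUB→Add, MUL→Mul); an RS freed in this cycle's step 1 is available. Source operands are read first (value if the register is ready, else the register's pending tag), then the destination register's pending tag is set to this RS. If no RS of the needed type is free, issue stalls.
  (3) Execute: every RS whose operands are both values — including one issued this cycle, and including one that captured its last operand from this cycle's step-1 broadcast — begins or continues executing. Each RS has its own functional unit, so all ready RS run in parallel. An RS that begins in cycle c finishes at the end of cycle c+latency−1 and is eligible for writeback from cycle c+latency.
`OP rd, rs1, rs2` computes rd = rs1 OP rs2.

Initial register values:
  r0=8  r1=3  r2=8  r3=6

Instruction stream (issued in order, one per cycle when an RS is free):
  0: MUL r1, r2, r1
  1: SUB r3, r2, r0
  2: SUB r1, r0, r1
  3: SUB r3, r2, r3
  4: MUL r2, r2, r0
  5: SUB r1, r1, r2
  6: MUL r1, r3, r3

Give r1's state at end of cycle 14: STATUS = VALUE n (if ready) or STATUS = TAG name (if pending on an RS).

STATUS = VALUE 64

c1: issue MUL r1<-Mul1 | r0:8,r1:Mul1,r2:8,r3:6
c2: issue SUB r3<-Add1 | r0:8,r1:Mul1,r2:8,r3:Add1
c3: issue SUB r1<-Add2 | r0:8,r1:Add2,r2:8,r3:Add1
c4: issue SUB r3<-Add3 | r0:8,r1:Add2,r2:8,r3:Add3
c5: CDB Add1=0; issue MUL r2<-Mul2 | r0:8,r1:Add2,r2:Mul2,r3:Add3
c6: CDB Mul1=24; issue SUB r1<-Add1 | r0:8,r1:Add1,r2:Mul2,r3:Add3
c7: issue MUL r1<-Mul1 | r0:8,r1:Mul1,r2:Mul2,r3:Add3
c8: CDB Add3=8 | r0:8,r1:Mul1,r2:Mul2,r3:8
c9: CDB Add2=-16 | r0:8,r1:Mul1,r2:Mul2,r3:8
c10: CDB Mul2=64 | r0:8,r1:Mul1,r2:64,r3:8
c11: - | r0:8,r1:Mul1,r2:64,r3:8
c12: - | r0:8,r1:Mul1,r2:64,r3:8
c13: CDB Add1=-80 | r0:8,r1:Mul1,r2:64,r3:8
c14: CDB Mul1=64 | r0:8,r1:64,r2:64,r3:8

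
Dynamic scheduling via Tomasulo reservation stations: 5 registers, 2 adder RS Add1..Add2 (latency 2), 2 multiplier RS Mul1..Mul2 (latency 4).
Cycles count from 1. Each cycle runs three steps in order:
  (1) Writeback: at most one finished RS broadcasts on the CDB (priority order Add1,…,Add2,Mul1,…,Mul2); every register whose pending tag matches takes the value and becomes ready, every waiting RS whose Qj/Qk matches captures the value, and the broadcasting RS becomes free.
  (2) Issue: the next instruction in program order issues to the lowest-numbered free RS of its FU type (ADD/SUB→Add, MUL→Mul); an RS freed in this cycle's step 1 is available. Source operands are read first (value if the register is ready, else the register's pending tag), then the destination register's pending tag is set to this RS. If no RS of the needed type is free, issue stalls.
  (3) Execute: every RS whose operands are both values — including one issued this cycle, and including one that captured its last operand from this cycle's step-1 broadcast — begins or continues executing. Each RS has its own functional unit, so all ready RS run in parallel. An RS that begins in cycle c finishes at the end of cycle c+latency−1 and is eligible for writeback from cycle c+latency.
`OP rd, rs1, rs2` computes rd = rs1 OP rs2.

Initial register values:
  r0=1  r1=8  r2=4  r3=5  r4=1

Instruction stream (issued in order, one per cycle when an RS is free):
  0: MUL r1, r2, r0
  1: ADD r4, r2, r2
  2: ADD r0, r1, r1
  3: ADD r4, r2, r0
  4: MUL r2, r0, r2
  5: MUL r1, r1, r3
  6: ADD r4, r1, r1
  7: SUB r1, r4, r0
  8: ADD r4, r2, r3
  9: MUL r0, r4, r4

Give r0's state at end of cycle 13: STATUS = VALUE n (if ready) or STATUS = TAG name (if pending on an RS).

STATUS = TAG Mul1

c1: issue MUL r1<-Mul1 | r0:1,r1:Mul1,r2:4,r3:5,r4:1
c2: issue ADD r4<-Add1 | r0:1,r1:Mul1,r2:4,r3:5,r4:Add1
c3: issue ADD r0<-Add2 | r0:Add2,r1:Mul1,r2:4,r3:5,r4:Add1
c4: CDB Add1=8; issue ADD r4<-Add1 | r0:Add2,r1:Mul1,r2:4,r3:5,r4:Add1
c5: CDB Mul1=4; issue MUL r2<-Mul1 | r0:Add2,r1:4,r2:Mul1,r3:5,r4:Add1
c6: issue MUL r1<-Mul2 | r0:Add2,r1:Mul2,r2:Mul1,r3:5,r4:Add1
c7: CDB Add2=8; issue ADD r4<-Add2 | r0:8,r1:Mul2,r2:Mul1,r3:5,r4:Add2
c8: stall | r0:8,r1:Mul2,r2:Mul1,r3:5,r4:Add2
c9: CDB Add1=12; issue SUB r1<-Add1 | r0:8,r1:Add1,r2:Mul1,r3:5,r4:Add2
c10: CDB Mul2=20; stall | r0:8,r1:Add1,r2:Mul1,r3:5,r4:Add2
c11: CDB Mul1=32; stall | r0:8,r1:Add1,r2:32,r3:5,r4:Add2
c12: CDB Add2=40; issue ADD r4<-Add2 | r0:8,r1:Add1,r2:32,r3:5,r4:Add2
c13: issue MUL r0<-Mul1 | r0:Mul1,r1:Add1,r2:32,r3:5,r4:Add2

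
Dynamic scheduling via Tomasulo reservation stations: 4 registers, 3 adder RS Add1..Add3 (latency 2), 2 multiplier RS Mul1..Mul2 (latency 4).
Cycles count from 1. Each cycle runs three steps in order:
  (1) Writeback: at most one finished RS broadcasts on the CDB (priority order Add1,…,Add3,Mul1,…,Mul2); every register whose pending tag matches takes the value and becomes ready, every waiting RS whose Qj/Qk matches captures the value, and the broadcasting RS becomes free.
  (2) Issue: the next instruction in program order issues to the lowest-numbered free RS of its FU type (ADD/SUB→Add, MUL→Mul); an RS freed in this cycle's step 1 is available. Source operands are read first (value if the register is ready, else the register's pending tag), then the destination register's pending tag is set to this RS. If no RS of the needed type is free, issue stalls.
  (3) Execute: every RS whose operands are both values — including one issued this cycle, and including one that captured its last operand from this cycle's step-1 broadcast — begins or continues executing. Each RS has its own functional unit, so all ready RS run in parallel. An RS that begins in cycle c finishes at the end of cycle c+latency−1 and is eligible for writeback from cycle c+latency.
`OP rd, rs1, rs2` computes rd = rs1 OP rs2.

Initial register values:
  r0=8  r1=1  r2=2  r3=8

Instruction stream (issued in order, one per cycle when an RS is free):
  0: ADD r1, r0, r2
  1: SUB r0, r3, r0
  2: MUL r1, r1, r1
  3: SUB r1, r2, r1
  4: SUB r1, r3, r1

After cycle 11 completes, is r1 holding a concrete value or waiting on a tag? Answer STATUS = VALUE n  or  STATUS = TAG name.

  c1: issue ADD r1<-Add1  regs: r0:8,r1:Add1,r2:2,r3:8
  c2: issue SUB r0<-Add2  regs: r0:Add2,r1:Add1,r2:2,r3:8
  c3: CDB Add1=10; issue MUL r1<-Mul1  regs: r0:Add2,r1:Mul1,r2:2,r3:8
  c4: CDB Add2=0; issue SUB r1<-Add1  regs: r0:0,r1:Add1,r2:2,r3:8
  c5: issue SUB r1<-Add2  regs: r0:0,r1:Add2,r2:2,r3:8
  c6: -  regs: r0:0,r1:Add2,r2:2,r3:8
  c7: CDB Mul1=100  regs: r0:0,r1:Add2,r2:2,r3:8
  c8: -  regs: r0:0,r1:Add2,r2:2,r3:8
  c9: CDB Add1=-98  regs: r0:0,r1:Add2,r2:2,r3:8
  c10: -  regs: r0:0,r1:Add2,r2:2,r3:8
  c11: CDB Add2=106  regs: r0:0,r1:106,r2:2,r3:8

STATUS = VALUE 106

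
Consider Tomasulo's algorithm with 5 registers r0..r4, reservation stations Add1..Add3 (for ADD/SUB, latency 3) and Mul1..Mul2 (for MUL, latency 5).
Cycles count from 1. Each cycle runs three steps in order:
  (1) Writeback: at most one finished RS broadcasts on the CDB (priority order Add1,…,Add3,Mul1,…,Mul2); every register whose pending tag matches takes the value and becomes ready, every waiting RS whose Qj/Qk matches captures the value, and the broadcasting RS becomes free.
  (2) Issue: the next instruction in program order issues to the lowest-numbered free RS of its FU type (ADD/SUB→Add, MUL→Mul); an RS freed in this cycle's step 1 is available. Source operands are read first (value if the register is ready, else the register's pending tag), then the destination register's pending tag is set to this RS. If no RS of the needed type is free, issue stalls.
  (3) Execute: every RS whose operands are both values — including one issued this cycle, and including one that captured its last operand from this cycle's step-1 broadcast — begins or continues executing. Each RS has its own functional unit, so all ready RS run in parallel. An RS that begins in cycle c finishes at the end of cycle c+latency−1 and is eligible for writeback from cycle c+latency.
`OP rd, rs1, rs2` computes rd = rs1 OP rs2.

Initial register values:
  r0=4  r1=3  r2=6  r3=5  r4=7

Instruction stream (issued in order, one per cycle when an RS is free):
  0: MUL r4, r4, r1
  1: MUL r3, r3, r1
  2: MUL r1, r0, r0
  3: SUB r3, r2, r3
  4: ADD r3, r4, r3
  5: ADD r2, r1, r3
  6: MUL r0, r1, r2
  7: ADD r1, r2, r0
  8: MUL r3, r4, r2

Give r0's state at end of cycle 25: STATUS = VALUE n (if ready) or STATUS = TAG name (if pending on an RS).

  c1: issue MUL r4<-Mul1  regs: r0:4,r1:3,r2:6,r3:5,r4:Mul1
  c2: issue MUL r3<-Mul2  regs: r0:4,r1:3,r2:6,r3:Mul2,r4:Mul1
  c3: stall  regs: r0:4,r1:3,r2:6,r3:Mul2,r4:Mul1
  c4: stall  regs: r0:4,r1:3,r2:6,r3:Mul2,r4:Mul1
  c5: stall  regs: r0:4,r1:3,r2:6,r3:Mul2,r4:Mul1
  c6: CDB Mul1=21; issue MUL r1<-Mul1  regs: r0:4,r1:Mul1,r2:6,r3:Mul2,r4:21
  c7: CDB Mul2=15; issue SUB r3<-Add1  regs: r0:4,r1:Mul1,r2:6,r3:Add1,r4:21
  c8: issue ADD r3<-Add2  regs: r0:4,r1:Mul1,r2:6,r3:Add2,r4:21
  c9: issue ADD r2<-Add3  regs: r0:4,r1:Mul1,r2:Add3,r3:Add2,r4:21
  c10: CDB Add1=-9; issue MUL r0<-Mul2  regs: r0:Mul2,r1:Mul1,r2:Add3,r3:Add2,r4:21
  c11: CDB Mul1=16; issue ADD r1<-Add1  regs: r0:Mul2,r1:Add1,r2:Add3,r3:Add2,r4:21
  c12: issue MUL r3<-Mul1  regs: r0:Mul2,r1:Add1,r2:Add3,r3:Mul1,r4:21
  c13: CDB Add2=12  regs: r0:Mul2,r1:Add1,r2:Add3,r3:Mul1,r4:21
  c14: -  regs: r0:Mul2,r1:Add1,r2:Add3,r3:Mul1,r4:21
  c15: -  regs: r0:Mul2,r1:Add1,r2:Add3,r3:Mul1,r4:21
  c16: CDB Add3=28  regs: r0:Mul2,r1:Add1,r2:28,r3:Mul1,r4:21
  c17: -  regs: r0:Mul2,r1:Add1,r2:28,r3:Mul1,r4:21
  c18: -  regs: r0:Mul2,r1:Add1,r2:28,r3:Mul1,r4:21
  c19: -  regs: r0:Mul2,r1:Add1,r2:28,r3:Mul1,r4:21
  c20: -  regs: r0:Mul2,r1:Add1,r2:28,r3:Mul1,r4:21
  c21: CDB Mul1=588  regs: r0:Mul2,r1:Add1,r2:28,r3:588,r4:21
  c22: CDB Mul2=448  regs: r0:448,r1:Add1,r2:28,r3:588,r4:21
  c23: -  regs: r0:448,r1:Add1,r2:28,r3:588,r4:21
  c24: -  regs: r0:448,r1:Add1,r2:28,r3:588,r4:21
  c25: CDB Add1=476  regs: r0:448,r1:476,r2:28,r3:588,r4:21

STATUS = VALUE 448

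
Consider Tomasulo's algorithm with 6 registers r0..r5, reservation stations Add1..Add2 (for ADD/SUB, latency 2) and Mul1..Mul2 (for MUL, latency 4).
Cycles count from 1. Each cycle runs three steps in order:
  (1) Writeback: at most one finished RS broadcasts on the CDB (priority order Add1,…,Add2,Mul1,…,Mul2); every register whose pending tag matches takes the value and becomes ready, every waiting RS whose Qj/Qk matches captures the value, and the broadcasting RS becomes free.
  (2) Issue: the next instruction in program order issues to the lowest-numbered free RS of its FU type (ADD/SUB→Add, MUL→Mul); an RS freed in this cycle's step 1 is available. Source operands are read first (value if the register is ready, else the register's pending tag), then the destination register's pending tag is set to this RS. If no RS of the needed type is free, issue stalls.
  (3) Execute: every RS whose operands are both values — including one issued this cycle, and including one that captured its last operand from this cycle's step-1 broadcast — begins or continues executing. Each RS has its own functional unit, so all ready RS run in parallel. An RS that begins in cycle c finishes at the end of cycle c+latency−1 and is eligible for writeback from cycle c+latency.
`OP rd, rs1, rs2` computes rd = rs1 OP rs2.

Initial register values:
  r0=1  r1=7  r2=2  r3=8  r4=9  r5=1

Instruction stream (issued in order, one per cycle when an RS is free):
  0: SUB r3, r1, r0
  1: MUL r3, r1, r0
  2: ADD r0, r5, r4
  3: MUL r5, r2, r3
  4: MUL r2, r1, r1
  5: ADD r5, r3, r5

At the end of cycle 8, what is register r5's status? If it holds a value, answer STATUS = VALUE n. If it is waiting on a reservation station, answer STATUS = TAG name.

STATUS = TAG Add1

cycle 1: issue SUB r3<-Add1 // r0:1,r1:7,r2:2,r3:Add1,r4:9,r5:1
cycle 2: issue MUL r3<-Mul1 // r0:1,r1:7,r2:2,r3:Mul1,r4:9,r5:1
cycle 3: CDB Add1=6; issue ADD r0<-Add1 // r0:Add1,r1:7,r2:2,r3:Mul1,r4:9,r5:1
cycle 4: issue MUL r5<-Mul2 // r0:Add1,r1:7,r2:2,r3:Mul1,r4:9,r5:Mul2
cycle 5: CDB Add1=10; stall // r0:10,r1:7,r2:2,r3:Mul1,r4:9,r5:Mul2
cycle 6: CDB Mul1=7; issue MUL r2<-Mul1 // r0:10,r1:7,r2:Mul1,r3:7,r4:9,r5:Mul2
cycle 7: issue ADD r5<-Add1 // r0:10,r1:7,r2:Mul1,r3:7,r4:9,r5:Add1
cycle 8: - // r0:10,r1:7,r2:Mul1,r3:7,r4:9,r5:Add1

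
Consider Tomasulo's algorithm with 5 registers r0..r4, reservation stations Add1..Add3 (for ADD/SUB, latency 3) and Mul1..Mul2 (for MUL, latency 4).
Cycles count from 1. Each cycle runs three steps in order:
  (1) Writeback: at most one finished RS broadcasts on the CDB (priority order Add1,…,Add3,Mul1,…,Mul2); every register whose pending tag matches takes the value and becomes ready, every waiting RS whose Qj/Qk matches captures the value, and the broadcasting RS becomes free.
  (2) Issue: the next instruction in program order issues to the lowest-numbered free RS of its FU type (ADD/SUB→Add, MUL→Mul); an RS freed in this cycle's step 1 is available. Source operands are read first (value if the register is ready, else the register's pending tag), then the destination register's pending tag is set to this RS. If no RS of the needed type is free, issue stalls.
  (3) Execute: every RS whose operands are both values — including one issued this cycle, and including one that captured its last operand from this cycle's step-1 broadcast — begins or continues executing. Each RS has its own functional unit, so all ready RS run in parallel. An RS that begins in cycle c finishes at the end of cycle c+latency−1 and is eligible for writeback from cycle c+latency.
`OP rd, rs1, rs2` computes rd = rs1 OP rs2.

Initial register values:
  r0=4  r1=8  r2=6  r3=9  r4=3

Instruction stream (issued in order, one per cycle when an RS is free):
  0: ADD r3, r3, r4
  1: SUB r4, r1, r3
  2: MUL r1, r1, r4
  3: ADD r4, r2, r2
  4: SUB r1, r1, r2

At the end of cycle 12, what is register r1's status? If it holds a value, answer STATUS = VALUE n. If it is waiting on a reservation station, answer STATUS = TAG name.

c1: issue ADD r3<-Add1 | r0:4,r1:8,r2:6,r3:Add1,r4:3
c2: issue SUB r4<-Add2 | r0:4,r1:8,r2:6,r3:Add1,r4:Add2
c3: issue MUL r1<-Mul1 | r0:4,r1:Mul1,r2:6,r3:Add1,r4:Add2
c4: CDB Add1=12; issue ADD r4<-Add1 | r0:4,r1:Mul1,r2:6,r3:12,r4:Add1
c5: issue SUB r1<-Add3 | r0:4,r1:Add3,r2:6,r3:12,r4:Add1
c6: - | r0:4,r1:Add3,r2:6,r3:12,r4:Add1
c7: CDB Add1=12 | r0:4,r1:Add3,r2:6,r3:12,r4:12
c8: CDB Add2=-4 | r0:4,r1:Add3,r2:6,r3:12,r4:12
c9: - | r0:4,r1:Add3,r2:6,r3:12,r4:12
c10: - | r0:4,r1:Add3,r2:6,r3:12,r4:12
c11: - | r0:4,r1:Add3,r2:6,r3:12,r4:12
c12: CDB Mul1=-32 | r0:4,r1:Add3,r2:6,r3:12,r4:12

STATUS = TAG Add3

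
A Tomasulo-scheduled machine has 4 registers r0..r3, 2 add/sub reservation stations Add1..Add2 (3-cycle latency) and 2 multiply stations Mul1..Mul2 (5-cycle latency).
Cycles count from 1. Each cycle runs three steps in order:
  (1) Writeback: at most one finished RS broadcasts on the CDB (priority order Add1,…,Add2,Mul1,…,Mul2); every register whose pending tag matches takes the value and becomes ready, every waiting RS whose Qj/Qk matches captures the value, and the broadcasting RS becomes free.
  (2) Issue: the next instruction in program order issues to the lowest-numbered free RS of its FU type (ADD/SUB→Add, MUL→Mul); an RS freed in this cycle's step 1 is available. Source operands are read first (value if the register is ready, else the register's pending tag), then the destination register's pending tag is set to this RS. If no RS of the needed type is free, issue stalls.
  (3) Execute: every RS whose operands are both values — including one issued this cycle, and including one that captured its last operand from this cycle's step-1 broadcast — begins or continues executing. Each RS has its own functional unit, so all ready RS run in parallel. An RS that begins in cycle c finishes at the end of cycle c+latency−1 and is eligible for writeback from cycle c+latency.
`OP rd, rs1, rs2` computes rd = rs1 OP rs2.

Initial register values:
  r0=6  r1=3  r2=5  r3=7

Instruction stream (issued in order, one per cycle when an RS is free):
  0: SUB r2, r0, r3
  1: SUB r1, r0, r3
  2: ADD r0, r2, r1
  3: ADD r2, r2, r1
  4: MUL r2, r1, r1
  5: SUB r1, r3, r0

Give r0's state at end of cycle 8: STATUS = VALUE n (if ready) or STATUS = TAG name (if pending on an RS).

  c1: issue SUB r2<-Add1  regs: r0:6,r1:3,r2:Add1,r3:7
  c2: issue SUB r1<-Add2  regs: r0:6,r1:Add2,r2:Add1,r3:7
  c3: stall  regs: r0:6,r1:Add2,r2:Add1,r3:7
  c4: CDB Add1=-1; issue ADD r0<-Add1  regs: r0:Add1,r1:Add2,r2:-1,r3:7
  c5: CDB Add2=-1; issue ADD r2<-Add2  regs: r0:Add1,r1:-1,r2:Add2,r3:7
  c6: issue MUL r2<-Mul1  regs: r0:Add1,r1:-1,r2:Mul1,r3:7
  c7: stall  regs: r0:Add1,r1:-1,r2:Mul1,r3:7
  c8: CDB Add1=-2; issue SUB r1<-Add1  regs: r0:-2,r1:Add1,r2:Mul1,r3:7

STATUS = VALUE -2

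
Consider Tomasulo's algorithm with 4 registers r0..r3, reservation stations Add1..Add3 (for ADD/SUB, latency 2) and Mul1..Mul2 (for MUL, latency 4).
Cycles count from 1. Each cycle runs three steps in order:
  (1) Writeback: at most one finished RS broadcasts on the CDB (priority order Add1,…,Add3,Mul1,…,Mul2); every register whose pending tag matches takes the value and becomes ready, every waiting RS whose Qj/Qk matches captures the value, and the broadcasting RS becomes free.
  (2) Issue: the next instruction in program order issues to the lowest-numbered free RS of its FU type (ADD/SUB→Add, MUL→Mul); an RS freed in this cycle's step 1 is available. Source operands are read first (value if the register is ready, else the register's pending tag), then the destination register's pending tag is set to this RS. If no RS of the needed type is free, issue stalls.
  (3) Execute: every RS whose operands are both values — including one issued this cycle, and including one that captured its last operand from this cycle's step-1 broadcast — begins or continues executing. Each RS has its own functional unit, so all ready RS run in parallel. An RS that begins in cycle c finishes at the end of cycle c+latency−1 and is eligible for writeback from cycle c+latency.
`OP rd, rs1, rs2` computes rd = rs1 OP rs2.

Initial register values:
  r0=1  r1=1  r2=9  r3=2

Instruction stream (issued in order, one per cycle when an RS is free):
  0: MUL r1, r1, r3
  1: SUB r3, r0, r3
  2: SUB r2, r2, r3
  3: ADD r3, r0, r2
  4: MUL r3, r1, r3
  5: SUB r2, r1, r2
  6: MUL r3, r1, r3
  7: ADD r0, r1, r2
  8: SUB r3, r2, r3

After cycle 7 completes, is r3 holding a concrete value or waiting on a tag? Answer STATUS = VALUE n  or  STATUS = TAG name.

c1: issue MUL r1<-Mul1 | r0:1,r1:Mul1,r2:9,r3:2
c2: issue SUB r3<-Add1 | r0:1,r1:Mul1,r2:9,r3:Add1
c3: issue SUB r2<-Add2 | r0:1,r1:Mul1,r2:Add2,r3:Add1
c4: CDB Add1=-1; issue ADD r3<-Add1 | r0:1,r1:Mul1,r2:Add2,r3:Add1
c5: CDB Mul1=2; issue MUL r3<-Mul1 | r0:1,r1:2,r2:Add2,r3:Mul1
c6: CDB Add2=10; issue SUB r2<-Add2 | r0:1,r1:2,r2:Add2,r3:Mul1
c7: issue MUL r3<-Mul2 | r0:1,r1:2,r2:Add2,r3:Mul2

STATUS = TAG Mul2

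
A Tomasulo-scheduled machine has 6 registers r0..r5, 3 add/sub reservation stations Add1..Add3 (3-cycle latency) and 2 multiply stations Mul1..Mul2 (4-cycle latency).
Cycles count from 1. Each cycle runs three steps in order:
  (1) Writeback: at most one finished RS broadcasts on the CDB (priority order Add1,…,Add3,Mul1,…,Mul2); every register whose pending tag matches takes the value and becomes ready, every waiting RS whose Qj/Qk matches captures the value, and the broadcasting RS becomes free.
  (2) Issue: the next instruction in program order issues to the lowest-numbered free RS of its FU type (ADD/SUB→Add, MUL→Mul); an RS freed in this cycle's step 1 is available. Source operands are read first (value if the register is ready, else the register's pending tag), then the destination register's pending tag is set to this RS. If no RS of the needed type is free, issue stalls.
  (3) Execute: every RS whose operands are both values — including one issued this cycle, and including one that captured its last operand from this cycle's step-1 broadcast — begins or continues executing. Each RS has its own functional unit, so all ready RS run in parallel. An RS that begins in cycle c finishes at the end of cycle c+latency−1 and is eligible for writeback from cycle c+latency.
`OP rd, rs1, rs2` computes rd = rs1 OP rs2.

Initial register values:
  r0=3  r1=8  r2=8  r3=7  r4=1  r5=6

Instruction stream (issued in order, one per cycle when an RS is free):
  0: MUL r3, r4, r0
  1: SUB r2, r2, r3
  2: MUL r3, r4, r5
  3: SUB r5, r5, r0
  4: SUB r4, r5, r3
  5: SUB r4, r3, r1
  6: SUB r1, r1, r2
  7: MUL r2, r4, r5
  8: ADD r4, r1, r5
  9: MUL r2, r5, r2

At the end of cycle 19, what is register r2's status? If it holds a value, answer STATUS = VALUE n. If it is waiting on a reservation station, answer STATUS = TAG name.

STATUS = TAG Mul2

cycle 1: issue MUL r3<-Mul1 // r0:3,r1:8,r2:8,r3:Mul1,r4:1,r5:6
cycle 2: issue SUB r2<-Add1 // r0:3,r1:8,r2:Add1,r3:Mul1,r4:1,r5:6
cycle 3: issue MUL r3<-Mul2 // r0:3,r1:8,r2:Add1,r3:Mul2,r4:1,r5:6
cycle 4: issue SUB r5<-Add2 // r0:3,r1:8,r2:Add1,r3:Mul2,r4:1,r5:Add2
cycle 5: CDB Mul1=3; issue SUB r4<-Add3 // r0:3,r1:8,r2:Add1,r3:Mul2,r4:Add3,r5:Add2
cycle 6: stall // r0:3,r1:8,r2:Add1,r3:Mul2,r4:Add3,r5:Add2
cycle 7: CDB Add2=3; issue SUB r4<-Add2 // r0:3,r1:8,r2:Add1,r3:Mul2,r4:Add2,r5:3
cycle 8: CDB Add1=5; issue SUB r1<-Add1 // r0:3,r1:Add1,r2:5,r3:Mul2,r4:Add2,r5:3
cycle 9: CDB Mul2=6; issue MUL r2<-Mul1 // r0:3,r1:Add1,r2:Mul1,r3:6,r4:Add2,r5:3
cycle 10: stall // r0:3,r1:Add1,r2:Mul1,r3:6,r4:Add2,r5:3
cycle 11: CDB Add1=3; issue ADD r4<-Add1 // r0:3,r1:3,r2:Mul1,r3:6,r4:Add1,r5:3
cycle 12: CDB Add2=-2; issue MUL r2<-Mul2 // r0:3,r1:3,r2:Mul2,r3:6,r4:Add1,r5:3
cycle 13: CDB Add3=-3 // r0:3,r1:3,r2:Mul2,r3:6,r4:Add1,r5:3
cycle 14: CDB Add1=6 // r0:3,r1:3,r2:Mul2,r3:6,r4:6,r5:3
cycle 15: - // r0:3,r1:3,r2:Mul2,r3:6,r4:6,r5:3
cycle 16: CDB Mul1=-6 // r0:3,r1:3,r2:Mul2,r3:6,r4:6,r5:3
cycle 17: - // r0:3,r1:3,r2:Mul2,r3:6,r4:6,r5:3
cycle 18: - // r0:3,r1:3,r2:Mul2,r3:6,r4:6,r5:3
cycle 19: - // r0:3,r1:3,r2:Mul2,r3:6,r4:6,r5:3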